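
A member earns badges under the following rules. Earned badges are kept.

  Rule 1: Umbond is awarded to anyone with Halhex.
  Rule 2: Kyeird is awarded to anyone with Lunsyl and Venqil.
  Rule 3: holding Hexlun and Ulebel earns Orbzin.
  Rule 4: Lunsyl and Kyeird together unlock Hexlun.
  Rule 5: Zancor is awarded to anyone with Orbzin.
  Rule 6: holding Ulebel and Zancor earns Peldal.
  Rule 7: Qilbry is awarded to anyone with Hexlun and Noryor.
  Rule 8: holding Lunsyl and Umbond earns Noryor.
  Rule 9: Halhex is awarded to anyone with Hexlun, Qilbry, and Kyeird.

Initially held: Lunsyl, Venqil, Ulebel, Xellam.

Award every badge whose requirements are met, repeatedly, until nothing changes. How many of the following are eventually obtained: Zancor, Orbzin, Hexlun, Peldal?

With Lunsyl and Venqil, Kyeird is earned (Rule 2).
With Lunsyl and Kyeird, Hexlun is earned (Rule 4).
With Hexlun and Ulebel, Orbzin is earned (Rule 3).
With Orbzin, Zancor is earned (Rule 5).
With Ulebel and Zancor, Peldal is earned (Rule 6).
Zancor: reached.
Orbzin: reached.
Hexlun: reached.
Peldal: reached.
All 4 are reached.

4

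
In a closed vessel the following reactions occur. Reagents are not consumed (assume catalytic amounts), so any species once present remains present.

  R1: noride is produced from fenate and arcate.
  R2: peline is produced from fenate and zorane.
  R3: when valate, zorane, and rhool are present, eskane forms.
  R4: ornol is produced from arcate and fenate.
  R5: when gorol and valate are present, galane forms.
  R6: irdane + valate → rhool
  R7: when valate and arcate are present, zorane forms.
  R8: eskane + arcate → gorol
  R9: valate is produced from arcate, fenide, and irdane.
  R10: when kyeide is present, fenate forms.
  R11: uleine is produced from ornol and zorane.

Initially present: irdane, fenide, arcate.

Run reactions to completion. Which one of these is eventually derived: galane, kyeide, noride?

galane

arcate, fenide, and irdane present → valate forms (R9).
irdane and valate present → rhool forms (R6).
valate and arcate present → zorane forms (R7).
valate, zorane, and rhool present → eskane forms (R3).
eskane and arcate present → gorol forms (R8).
gorol and valate present → galane forms (R5).
No rule produces kyeide, and it is not given. noride would need fenate and arcate (R1), but fenate never forms.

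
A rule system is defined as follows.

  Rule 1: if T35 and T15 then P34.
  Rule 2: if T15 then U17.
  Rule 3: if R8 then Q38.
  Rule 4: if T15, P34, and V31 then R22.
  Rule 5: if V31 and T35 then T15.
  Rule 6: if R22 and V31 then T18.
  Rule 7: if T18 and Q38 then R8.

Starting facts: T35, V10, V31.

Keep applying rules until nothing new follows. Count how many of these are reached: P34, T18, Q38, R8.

From V31 and T35, Rule 5 gives T15.
From T35 and T15, Rule 1 gives P34.
From T15, P34, and V31, Rule 4 gives R22.
From R22 and V31, Rule 6 gives T18.
P34: reached.
T18: reached.
Q38 would need R8 (Rule 3), but R8 is never established.
R8 would need T18 and Q38 (Rule 7), but Q38 is never established.
Reached: P34 and T18 — 2 of the 4.

2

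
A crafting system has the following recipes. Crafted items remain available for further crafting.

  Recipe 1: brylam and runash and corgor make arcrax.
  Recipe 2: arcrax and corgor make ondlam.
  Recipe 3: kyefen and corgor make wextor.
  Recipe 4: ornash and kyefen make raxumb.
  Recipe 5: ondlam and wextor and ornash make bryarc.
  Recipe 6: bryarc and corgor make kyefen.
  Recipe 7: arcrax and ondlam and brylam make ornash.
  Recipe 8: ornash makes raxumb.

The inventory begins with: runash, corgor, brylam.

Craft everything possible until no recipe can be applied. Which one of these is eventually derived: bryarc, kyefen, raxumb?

Using Recipe 1, brylam, runash, and corgor make arcrax.
arcrax and corgor → ondlam (Recipe 2).
arcrax and ondlam and brylam → ornash (Recipe 7).
Using Recipe 8, ornash makes raxumb.
kyefen would need bryarc and corgor (Recipe 6), but bryarc is never obtained. bryarc would need ondlam, wextor, and ornash (Recipe 5), but wextor is never obtained.

raxumb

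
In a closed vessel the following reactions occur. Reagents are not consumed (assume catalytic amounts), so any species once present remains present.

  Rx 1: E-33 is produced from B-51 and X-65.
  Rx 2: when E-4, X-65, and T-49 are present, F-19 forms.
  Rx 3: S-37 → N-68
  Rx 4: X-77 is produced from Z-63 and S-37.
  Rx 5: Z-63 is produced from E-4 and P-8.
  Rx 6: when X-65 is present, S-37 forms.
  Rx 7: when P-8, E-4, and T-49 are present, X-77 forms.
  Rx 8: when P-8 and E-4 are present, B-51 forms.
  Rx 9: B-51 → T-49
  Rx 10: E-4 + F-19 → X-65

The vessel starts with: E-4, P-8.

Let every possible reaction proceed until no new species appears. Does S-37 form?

S-37 would need X-65 (Rx 6), but X-65 never forms.

No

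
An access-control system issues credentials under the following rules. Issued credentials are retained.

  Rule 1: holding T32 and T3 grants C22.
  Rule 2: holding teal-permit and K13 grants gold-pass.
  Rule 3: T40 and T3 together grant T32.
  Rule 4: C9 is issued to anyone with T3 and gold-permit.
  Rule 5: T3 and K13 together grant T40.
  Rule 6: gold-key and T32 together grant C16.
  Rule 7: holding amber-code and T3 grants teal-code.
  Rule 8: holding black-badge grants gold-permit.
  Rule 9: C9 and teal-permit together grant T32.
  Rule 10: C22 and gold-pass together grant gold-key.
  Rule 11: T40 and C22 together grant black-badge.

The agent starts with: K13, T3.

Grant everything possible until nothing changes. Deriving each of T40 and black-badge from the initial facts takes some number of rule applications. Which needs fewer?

T40

T40: Holding T3 and K13 grants T40 (Rule 5). [1 rule application]
black-badge: Holding T3 and K13 grants T40 (Rule 5). Holding T40 and T3 grants T32 (Rule 3). Holding T32 and T3 grants C22 (Rule 1). Holding T40 and C22 grants black-badge (Rule 11). [4 rule applications]
T40 needs fewer.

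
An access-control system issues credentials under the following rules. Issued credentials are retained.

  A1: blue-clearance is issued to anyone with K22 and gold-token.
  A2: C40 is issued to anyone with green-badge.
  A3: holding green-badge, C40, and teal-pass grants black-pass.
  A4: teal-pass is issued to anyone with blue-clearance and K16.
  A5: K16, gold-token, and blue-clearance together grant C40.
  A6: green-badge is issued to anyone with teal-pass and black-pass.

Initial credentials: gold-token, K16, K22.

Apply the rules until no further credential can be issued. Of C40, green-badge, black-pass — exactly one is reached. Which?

C40

Holding K22 and gold-token grants blue-clearance (A1).
Holding K16, gold-token, and blue-clearance grants C40 (A5).
black-pass would need green-badge, C40, and teal-pass (A3), but green-badge is never granted. green-badge would need teal-pass and black-pass (A6), but black-pass is never granted.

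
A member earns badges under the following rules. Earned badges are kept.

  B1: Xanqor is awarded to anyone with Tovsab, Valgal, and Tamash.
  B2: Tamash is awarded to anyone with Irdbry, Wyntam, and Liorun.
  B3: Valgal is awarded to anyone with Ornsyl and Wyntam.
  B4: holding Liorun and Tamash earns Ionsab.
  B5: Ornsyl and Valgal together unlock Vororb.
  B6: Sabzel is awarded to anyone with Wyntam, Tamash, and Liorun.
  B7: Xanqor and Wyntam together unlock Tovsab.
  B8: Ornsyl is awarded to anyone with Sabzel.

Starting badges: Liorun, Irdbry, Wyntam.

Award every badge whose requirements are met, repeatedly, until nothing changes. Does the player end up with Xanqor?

Xanqor would need Tovsab, Valgal, and Tamash (B1), but Tovsab is never earned.

No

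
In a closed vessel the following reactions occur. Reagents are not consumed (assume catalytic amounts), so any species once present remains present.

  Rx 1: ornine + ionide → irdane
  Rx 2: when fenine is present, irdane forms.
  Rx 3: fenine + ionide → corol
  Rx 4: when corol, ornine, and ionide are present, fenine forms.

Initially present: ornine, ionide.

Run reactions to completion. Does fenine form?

No

fenine would need corol, ornine, and ionide (Rx 4), but corol never forms.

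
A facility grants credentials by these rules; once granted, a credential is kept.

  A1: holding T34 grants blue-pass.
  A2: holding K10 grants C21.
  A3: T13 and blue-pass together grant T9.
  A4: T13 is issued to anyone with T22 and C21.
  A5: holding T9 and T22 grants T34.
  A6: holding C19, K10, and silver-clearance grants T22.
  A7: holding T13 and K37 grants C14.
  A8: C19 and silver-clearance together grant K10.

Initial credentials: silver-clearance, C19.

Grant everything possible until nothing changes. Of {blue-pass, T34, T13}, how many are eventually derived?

Holding C19 and silver-clearance grants K10 (A8).
Holding C19, K10, and silver-clearance grants T22 (A6).
Holding K10 grants C21 (A2).
Holding T22 and C21 grants T13 (A4).
blue-pass would need T34 (A1), but T34 is never granted.
T34 would need T9 and T22 (A5), but T9 is never granted.
T13: reached.
Reached: T13 — 1 of the 3.

1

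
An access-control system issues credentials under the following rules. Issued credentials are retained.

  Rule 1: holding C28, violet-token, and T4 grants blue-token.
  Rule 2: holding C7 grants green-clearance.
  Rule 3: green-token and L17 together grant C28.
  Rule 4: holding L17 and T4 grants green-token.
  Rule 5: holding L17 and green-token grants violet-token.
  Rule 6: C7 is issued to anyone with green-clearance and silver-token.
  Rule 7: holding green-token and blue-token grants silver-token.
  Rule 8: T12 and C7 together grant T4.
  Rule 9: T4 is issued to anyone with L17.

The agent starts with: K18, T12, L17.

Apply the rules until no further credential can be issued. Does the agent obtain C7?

No

C7 would need green-clearance and silver-token (Rule 6), but green-clearance is never granted.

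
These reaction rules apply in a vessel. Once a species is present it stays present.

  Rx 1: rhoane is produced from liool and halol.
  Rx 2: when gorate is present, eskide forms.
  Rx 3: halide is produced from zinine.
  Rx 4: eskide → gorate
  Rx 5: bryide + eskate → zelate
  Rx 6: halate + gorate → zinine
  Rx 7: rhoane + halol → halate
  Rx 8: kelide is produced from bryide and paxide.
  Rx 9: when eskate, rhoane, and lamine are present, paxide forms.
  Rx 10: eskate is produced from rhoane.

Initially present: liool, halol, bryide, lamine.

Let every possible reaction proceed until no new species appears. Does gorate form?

No

gorate would need eskide (Rx 4), but eskide never forms.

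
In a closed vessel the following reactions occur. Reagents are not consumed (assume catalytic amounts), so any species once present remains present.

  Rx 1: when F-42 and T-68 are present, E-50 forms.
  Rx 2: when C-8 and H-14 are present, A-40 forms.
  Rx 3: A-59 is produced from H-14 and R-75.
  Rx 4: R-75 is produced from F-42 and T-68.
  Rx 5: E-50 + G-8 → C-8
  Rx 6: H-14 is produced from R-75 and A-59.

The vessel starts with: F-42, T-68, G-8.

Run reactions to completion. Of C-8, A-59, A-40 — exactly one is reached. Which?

C-8

F-42 and T-68 present → E-50 forms (Rx 1).
E-50 and G-8 present → C-8 forms (Rx 5).
A-59 would need H-14 and R-75 (Rx 3), but H-14 never forms. A-40 would need C-8 and H-14 (Rx 2), but H-14 never forms.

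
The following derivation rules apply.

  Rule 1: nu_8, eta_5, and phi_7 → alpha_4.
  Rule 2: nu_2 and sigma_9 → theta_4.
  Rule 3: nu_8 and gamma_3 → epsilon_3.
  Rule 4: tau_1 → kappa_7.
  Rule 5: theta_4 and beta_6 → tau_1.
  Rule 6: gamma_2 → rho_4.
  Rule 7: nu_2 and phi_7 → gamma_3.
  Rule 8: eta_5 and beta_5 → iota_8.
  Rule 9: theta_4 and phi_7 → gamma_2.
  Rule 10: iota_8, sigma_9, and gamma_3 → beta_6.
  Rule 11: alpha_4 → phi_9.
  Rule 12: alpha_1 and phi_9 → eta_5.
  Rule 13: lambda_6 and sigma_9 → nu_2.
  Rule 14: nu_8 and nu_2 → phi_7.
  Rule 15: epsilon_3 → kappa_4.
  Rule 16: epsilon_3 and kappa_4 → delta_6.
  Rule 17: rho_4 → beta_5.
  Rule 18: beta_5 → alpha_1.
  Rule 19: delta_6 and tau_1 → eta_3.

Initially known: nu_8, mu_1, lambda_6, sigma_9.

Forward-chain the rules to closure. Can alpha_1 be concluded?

From lambda_6 and sigma_9, Rule 13 gives nu_2.
From nu_8 and nu_2, Rule 14 gives phi_7.
nu_2 and sigma_9 hold, so theta_4 follows (Rule 2).
theta_4 and phi_7 hold, so gamma_2 follows (Rule 9).
gamma_2 holds, so rho_4 follows (Rule 6).
rho_4 holds, so beta_5 follows (Rule 17).
From beta_5, Rule 18 gives alpha_1.

Yes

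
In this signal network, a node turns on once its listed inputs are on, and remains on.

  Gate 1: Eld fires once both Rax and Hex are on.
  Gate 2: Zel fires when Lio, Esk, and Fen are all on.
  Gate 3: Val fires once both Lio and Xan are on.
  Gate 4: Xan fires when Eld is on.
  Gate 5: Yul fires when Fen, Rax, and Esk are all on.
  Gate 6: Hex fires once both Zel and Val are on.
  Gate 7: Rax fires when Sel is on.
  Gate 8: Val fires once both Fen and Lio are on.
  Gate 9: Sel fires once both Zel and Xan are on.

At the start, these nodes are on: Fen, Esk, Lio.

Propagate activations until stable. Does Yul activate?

Yul would need Fen, Rax, and Esk (Gate 5), but Rax never turns on.

No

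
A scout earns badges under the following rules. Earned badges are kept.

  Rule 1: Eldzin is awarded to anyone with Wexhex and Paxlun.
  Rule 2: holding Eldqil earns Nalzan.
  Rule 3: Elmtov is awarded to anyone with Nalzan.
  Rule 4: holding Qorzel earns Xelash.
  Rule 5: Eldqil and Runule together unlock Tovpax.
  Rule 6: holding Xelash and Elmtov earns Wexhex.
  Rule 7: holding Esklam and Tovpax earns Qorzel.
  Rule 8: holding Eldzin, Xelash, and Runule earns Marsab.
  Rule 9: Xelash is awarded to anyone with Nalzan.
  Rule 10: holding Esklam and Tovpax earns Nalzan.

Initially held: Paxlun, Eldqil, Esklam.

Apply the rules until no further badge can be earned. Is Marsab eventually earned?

No

Marsab would need Eldzin, Xelash, and Runule (Rule 8), but Runule is never earned.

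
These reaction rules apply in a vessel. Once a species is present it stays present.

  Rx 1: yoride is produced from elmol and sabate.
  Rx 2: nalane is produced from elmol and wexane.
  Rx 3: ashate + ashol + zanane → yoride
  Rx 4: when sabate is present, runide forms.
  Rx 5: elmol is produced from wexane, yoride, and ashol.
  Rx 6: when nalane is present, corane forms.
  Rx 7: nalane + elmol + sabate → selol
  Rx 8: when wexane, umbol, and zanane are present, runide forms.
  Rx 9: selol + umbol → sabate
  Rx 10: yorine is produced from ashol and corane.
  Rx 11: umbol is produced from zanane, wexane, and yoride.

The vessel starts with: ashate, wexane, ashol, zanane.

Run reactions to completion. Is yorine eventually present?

ashate, ashol, and zanane present → yoride forms (Rx 3).
wexane, yoride, and ashol present → elmol forms (Rx 5).
elmol and wexane present → nalane forms (Rx 2).
nalane present → corane forms (Rx 6).
ashol and corane present → yorine forms (Rx 10).

Yes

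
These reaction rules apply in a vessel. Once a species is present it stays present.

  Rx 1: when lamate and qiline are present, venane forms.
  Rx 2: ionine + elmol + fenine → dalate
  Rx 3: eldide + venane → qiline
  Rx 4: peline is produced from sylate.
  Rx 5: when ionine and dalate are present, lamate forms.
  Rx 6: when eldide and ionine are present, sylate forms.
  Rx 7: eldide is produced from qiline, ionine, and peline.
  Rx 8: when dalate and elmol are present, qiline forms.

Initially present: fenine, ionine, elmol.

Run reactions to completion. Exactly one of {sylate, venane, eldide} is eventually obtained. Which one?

venane

ionine, elmol, and fenine present → dalate forms (Rx 2).
ionine and dalate present → lamate forms (Rx 5).
dalate and elmol present → qiline forms (Rx 8).
lamate and qiline present → venane forms (Rx 1).
eldide would need qiline, ionine, and peline (Rx 7), but peline never forms. sylate would need eldide and ionine (Rx 6), but eldide never forms.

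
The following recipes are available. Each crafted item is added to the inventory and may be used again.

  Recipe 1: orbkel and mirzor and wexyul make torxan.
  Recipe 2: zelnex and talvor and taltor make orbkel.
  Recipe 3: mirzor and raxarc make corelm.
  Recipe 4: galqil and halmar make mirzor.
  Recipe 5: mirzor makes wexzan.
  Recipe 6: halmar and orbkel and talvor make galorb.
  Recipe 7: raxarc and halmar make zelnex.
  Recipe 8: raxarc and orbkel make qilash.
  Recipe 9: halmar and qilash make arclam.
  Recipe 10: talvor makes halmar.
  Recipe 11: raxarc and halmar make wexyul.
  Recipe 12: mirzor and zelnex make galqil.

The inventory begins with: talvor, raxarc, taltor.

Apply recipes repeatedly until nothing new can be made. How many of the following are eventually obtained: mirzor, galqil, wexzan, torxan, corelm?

mirzor would need galqil and halmar (Recipe 4), but galqil is never obtained.
galqil would need mirzor and zelnex (Recipe 12), but mirzor is never obtained.
wexzan would need mirzor (Recipe 5), but mirzor is never obtained.
torxan would need orbkel, mirzor, and wexyul (Recipe 1), but mirzor is never obtained.
corelm would need mirzor and raxarc (Recipe 3), but mirzor is never obtained.
None of the 5 are reached.

0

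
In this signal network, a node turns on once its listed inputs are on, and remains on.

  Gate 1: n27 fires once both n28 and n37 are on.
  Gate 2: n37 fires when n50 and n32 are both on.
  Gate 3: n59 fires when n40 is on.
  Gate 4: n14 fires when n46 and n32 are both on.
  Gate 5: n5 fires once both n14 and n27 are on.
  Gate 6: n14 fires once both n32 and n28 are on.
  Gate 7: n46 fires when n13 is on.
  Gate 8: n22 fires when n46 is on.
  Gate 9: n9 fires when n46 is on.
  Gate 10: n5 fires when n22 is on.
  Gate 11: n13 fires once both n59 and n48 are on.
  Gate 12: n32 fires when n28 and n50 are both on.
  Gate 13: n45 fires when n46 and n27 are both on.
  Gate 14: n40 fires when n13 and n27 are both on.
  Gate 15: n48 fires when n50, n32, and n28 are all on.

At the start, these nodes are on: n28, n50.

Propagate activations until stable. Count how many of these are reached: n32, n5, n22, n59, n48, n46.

3

Gate 12: n28 and n50 on → n32 on.
Gate 6: n32 and n28 on → n14 on.
n50 and n32 are on, so n37 fires (Gate 2).
Gate 15: n50, n32, and n28 on → n48 on.
Gate 1: n28 and n37 on → n27 on.
Gate 5: n14 and n27 on → n5 on.
n32: reached.
n5: reached.
n22 would need n46 (Gate 8), but n46 never turns on.
n59 would need n40 (Gate 3), but n40 never turns on.
n48: reached.
n46 would need n13 (Gate 7), but n13 never turns on.
Reached: n32, n5, and n48 — 3 of the 6.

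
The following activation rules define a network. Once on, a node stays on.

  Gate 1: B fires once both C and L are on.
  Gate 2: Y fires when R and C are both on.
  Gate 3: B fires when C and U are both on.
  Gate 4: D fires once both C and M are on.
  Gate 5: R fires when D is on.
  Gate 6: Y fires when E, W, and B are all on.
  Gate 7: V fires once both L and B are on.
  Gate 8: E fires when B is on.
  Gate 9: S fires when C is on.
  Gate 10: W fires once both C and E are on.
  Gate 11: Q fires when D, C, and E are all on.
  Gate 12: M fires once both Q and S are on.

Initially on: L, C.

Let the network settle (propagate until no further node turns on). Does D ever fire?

No

D would need C and M (Gate 4), but M never turns on.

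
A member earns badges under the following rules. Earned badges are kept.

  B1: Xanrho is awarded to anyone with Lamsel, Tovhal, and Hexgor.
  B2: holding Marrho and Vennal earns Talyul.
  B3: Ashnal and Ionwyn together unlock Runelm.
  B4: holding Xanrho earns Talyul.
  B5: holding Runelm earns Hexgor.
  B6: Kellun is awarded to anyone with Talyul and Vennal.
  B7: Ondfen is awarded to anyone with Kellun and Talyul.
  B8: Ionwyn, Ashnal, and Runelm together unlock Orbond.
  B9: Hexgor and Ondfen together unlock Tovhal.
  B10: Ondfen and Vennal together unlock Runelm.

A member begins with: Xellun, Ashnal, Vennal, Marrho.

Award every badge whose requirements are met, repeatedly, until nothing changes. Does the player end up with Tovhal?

With Marrho and Vennal, Talyul is earned (B2).
With Talyul and Vennal, Kellun is earned (B6).
With Kellun and Talyul, Ondfen is earned (B7).
With Ondfen and Vennal, Runelm is earned (B10).
With Runelm, Hexgor is earned (B5).
With Hexgor and Ondfen, Tovhal is earned (B9).

Yes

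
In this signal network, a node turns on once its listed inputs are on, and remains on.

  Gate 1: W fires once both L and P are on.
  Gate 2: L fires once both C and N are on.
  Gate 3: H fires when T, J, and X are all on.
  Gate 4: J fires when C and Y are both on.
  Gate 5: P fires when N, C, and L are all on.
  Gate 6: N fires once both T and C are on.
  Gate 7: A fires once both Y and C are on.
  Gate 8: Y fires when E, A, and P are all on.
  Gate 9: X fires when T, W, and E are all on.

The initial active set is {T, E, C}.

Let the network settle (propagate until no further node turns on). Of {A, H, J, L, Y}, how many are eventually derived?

Gate 6: T and C on → N on.
C and N are on, so L fires (Gate 2).
A would need Y and C (Gate 7), but Y never turns on.
H would need T, J, and X (Gate 3), but J never turns on.
J would need C and Y (Gate 4), but Y never turns on.
L: reached.
Y would need E, A, and P (Gate 8), but A never turns on.
Reached: L — 1 of the 5.

1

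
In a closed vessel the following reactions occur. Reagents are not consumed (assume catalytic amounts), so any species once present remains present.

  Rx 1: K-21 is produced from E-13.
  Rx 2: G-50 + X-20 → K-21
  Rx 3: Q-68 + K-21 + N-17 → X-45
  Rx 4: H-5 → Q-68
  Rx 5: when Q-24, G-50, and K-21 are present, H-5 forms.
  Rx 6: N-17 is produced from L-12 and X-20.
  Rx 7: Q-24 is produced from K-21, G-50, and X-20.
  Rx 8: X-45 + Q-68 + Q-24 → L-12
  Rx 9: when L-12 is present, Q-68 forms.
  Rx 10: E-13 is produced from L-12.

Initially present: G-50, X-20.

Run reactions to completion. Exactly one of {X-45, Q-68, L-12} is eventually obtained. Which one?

Q-68

G-50 and X-20 present → K-21 forms (Rx 2).
K-21, G-50, and X-20 present → Q-24 forms (Rx 7).
Q-24, G-50, and K-21 present → H-5 forms (Rx 5).
H-5 present → Q-68 forms (Rx 4).
L-12 would need X-45, Q-68, and Q-24 (Rx 8), but X-45 never forms. X-45 would need Q-68, K-21, and N-17 (Rx 3), but N-17 never forms.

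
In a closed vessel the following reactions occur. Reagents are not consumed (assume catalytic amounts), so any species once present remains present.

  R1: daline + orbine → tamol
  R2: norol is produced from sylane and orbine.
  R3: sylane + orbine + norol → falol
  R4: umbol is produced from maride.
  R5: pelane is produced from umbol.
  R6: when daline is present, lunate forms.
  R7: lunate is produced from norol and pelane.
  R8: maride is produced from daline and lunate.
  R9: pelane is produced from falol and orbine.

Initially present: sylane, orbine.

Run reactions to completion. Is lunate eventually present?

Yes

sylane and orbine present → norol forms (R2).
sylane, orbine, and norol present → falol forms (R3).
falol and orbine present → pelane forms (R9).
norol and pelane present → lunate forms (R7).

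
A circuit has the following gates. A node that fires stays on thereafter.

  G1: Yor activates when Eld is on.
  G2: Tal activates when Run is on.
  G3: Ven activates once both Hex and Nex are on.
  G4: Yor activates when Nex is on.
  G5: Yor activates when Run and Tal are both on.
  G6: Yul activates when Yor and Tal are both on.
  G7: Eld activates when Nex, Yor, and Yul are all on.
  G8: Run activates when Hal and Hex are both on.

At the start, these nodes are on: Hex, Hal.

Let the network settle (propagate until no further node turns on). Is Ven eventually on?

No

Ven would need Hex and Nex (G3), but Nex never turns on.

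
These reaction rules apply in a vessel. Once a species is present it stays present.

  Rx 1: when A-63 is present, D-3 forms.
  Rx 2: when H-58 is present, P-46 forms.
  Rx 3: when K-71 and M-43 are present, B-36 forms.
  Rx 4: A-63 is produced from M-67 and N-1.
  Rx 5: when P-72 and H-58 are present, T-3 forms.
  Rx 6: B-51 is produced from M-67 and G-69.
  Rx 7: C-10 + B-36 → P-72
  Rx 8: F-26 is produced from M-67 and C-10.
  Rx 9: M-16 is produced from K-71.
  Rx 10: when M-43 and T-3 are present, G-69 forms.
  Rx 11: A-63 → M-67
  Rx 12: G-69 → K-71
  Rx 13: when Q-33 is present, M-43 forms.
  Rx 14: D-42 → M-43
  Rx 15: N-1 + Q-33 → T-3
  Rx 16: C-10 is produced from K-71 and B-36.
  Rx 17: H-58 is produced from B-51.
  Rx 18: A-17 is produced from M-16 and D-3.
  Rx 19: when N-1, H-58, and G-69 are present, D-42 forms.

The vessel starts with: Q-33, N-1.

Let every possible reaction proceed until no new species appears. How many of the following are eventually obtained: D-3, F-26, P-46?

0

D-3 would need A-63 (Rx 1), but A-63 never forms.
F-26 would need M-67 and C-10 (Rx 8), but M-67 never forms.
P-46 would need H-58 (Rx 2), but H-58 never forms.
None of the 3 are reached.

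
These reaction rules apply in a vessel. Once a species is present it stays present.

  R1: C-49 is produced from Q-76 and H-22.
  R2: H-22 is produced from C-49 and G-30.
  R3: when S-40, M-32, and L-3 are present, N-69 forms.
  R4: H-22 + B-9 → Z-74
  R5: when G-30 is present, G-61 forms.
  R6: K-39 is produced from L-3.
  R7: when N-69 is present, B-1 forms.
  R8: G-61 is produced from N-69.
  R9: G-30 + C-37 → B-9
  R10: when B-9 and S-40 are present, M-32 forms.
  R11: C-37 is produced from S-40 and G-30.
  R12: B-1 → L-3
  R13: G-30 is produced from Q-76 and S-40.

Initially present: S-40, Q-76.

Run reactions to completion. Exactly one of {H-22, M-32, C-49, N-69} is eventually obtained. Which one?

M-32

Q-76 and S-40 present → G-30 forms (R13).
S-40 and G-30 present → C-37 forms (R11).
G-30 and C-37 present → B-9 forms (R9).
B-9 and S-40 present → M-32 forms (R10).
C-49 would need Q-76 and H-22 (R1), but H-22 never forms. H-22 would need C-49 and G-30 (R2), but C-49 never forms. N-69 would need S-40, M-32, and L-3 (R3), but L-3 never forms.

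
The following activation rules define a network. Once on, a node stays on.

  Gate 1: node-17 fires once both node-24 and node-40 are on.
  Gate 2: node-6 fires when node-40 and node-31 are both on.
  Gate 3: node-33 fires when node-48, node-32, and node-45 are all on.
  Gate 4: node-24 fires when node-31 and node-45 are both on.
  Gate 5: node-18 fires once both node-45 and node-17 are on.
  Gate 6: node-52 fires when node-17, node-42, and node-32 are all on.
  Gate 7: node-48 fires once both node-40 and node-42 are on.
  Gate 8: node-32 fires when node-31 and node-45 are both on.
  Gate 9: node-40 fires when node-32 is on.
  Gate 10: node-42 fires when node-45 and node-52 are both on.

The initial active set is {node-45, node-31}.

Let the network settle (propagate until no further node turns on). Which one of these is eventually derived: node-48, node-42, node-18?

Gate 4: node-31 and node-45 on → node-24 on.
Gate 8: node-31 and node-45 on → node-32 on.
Gate 9: node-32 on → node-40 on.
Gate 1: node-24 and node-40 on → node-17 on.
node-45 and node-17 are on, so node-18 fires (Gate 5).
node-42 would need node-45 and node-52 (Gate 10), but node-52 never turns on. node-48 would need node-40 and node-42 (Gate 7), but node-42 never turns on.

node-18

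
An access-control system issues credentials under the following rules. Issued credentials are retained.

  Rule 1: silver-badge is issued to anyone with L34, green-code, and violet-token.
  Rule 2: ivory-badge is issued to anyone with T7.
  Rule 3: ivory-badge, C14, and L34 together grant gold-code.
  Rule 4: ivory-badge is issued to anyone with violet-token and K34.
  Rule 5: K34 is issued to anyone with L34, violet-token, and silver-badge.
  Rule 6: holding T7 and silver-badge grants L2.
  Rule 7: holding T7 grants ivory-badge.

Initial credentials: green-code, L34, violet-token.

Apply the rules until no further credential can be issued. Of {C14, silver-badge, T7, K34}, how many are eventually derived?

Holding L34, green-code, and violet-token grants silver-badge (Rule 1).
Holding L34, violet-token, and silver-badge grants K34 (Rule 5).
No rule produces C14, and it is not given.
silver-badge: reached.
No rule produces T7, and it is not given.
K34: reached.
Reached: silver-badge and K34 — 2 of the 4.

2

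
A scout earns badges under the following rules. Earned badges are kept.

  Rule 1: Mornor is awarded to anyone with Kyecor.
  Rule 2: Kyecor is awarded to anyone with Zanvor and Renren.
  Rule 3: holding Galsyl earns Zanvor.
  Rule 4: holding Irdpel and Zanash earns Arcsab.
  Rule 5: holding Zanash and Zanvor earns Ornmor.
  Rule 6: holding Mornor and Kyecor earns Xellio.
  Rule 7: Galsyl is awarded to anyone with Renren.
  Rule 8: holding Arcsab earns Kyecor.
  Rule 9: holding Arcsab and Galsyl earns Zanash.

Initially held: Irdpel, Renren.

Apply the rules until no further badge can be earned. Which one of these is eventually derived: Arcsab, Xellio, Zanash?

With Renren, Galsyl is earned (Rule 7).
With Galsyl, Zanvor is earned (Rule 3).
With Zanvor and Renren, Kyecor is earned (Rule 2).
With Kyecor, Mornor is earned (Rule 1).
With Mornor and Kyecor, Xellio is earned (Rule 6).
Arcsab would need Irdpel and Zanash (Rule 4), but Zanash is never earned. Zanash would need Arcsab and Galsyl (Rule 9), but Arcsab is never earned.

Xellio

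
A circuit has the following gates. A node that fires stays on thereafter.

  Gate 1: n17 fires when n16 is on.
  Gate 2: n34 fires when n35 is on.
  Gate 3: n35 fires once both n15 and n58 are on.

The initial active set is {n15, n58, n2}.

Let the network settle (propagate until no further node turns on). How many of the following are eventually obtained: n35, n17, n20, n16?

1

Gate 3: n15 and n58 on → n35 on.
n35: reached.
n17 would need n16 (Gate 1), but n16 never turns on.
No rule produces n20, and it is not given.
No rule produces n16, and it is not given.
Reached: n35 — 1 of the 4.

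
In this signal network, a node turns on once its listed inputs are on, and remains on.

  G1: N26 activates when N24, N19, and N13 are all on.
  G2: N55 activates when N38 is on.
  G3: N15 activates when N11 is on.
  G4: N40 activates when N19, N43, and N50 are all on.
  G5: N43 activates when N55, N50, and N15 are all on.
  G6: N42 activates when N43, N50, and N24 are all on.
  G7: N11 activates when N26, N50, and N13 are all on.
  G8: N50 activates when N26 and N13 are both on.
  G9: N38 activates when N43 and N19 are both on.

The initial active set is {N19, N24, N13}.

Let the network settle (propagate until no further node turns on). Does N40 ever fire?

N40 would need N19, N43, and N50 (G4), but N43 never turns on.

No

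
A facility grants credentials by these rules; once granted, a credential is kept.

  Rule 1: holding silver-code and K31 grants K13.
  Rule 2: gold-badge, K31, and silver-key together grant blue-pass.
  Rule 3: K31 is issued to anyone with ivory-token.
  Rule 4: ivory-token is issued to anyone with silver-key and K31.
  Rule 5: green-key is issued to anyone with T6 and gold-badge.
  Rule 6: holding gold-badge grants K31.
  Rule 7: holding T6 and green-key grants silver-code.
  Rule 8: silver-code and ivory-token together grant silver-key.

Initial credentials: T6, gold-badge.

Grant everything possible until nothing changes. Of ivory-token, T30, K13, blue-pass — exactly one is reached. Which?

K13

Holding T6 and gold-badge grants green-key (Rule 5).
Holding gold-badge grants K31 (Rule 6).
Holding T6 and green-key grants silver-code (Rule 7).
Holding silver-code and K31 grants K13 (Rule 1).
ivory-token would need silver-key and K31 (Rule 4), but silver-key is never granted. No rule produces T30, and it is not given. blue-pass would need gold-badge, K31, and silver-key (Rule 2), but silver-key is never granted.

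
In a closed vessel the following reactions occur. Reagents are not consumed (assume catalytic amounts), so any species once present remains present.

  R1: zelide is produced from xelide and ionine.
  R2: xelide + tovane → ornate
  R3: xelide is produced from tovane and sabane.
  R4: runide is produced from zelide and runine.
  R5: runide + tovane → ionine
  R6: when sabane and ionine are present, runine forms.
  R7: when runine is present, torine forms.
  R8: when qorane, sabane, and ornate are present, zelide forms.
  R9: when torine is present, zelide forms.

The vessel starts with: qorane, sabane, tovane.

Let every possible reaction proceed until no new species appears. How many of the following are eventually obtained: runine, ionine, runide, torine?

runine would need sabane and ionine (R6), but ionine never forms.
ionine would need runide and tovane (R5), but runide never forms.
runide would need zelide and runine (R4), but runine never forms.
torine would need runine (R7), but runine never forms.
None of the 4 are reached.

0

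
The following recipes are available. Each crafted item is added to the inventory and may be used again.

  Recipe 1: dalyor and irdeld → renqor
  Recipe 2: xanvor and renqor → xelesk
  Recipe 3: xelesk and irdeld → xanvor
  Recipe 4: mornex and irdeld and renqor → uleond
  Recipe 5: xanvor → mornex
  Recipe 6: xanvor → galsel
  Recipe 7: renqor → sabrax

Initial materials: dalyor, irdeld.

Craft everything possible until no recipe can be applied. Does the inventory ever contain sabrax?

Yes

Using Recipe 1, dalyor and irdeld make renqor.
renqor → sabrax (Recipe 7).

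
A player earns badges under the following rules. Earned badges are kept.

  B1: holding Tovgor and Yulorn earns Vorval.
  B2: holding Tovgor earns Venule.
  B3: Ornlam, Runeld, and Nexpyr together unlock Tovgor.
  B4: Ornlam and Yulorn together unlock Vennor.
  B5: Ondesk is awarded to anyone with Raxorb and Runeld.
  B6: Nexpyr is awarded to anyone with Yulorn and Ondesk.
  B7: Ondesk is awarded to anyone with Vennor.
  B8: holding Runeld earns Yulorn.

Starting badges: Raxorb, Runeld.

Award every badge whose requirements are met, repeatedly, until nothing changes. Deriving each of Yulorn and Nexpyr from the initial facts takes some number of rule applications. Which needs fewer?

Yulorn: With Runeld, Yulorn is earned (B8). [1 rule application]
Nexpyr: With Raxorb and Runeld, Ondesk is earned (B5). With Runeld, Yulorn is earned (B8). With Yulorn and Ondesk, Nexpyr is earned (B6). [3 rule applications]
Yulorn needs fewer.

Yulorn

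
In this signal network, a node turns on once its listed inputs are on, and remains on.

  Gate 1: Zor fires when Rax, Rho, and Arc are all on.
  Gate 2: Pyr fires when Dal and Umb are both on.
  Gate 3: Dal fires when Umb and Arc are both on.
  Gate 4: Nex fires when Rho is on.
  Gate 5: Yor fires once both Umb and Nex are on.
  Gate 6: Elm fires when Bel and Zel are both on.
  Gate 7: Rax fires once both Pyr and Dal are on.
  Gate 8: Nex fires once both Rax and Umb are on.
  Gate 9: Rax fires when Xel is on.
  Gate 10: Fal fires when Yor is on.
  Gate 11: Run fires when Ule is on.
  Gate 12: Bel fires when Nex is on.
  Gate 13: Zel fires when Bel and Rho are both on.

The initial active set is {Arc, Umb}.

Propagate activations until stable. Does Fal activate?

Gate 3: Umb and Arc on → Dal on.
Dal and Umb are on, so Pyr fires (Gate 2).
Pyr and Dal are on, so Rax fires (Gate 7).
Gate 8: Rax and Umb on → Nex on.
Umb and Nex are on, so Yor fires (Gate 5).
Gate 10: Yor on → Fal on.

Yes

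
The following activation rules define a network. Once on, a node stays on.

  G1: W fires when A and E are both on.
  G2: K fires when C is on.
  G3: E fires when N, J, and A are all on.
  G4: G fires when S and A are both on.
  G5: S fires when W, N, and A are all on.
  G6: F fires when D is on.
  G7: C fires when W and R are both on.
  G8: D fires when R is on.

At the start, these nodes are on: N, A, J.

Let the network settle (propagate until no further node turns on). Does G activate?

G3: N, J, and A on → E on.
G1: A and E on → W on.
G5: W, N, and A on → S on.
G4: S and A on → G on.

Yes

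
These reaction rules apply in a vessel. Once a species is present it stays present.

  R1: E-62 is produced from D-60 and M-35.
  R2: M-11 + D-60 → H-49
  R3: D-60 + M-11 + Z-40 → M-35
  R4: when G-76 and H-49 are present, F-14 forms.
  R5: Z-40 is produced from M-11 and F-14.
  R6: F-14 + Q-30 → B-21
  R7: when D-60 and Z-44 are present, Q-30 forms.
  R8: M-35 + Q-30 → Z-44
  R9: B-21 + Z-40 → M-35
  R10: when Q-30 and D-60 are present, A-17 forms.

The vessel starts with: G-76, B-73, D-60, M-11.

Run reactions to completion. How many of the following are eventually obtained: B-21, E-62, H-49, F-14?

3

M-11 and D-60 present → H-49 forms (R2).
G-76 and H-49 present → F-14 forms (R4).
M-11 and F-14 present → Z-40 forms (R5).
D-60, M-11, and Z-40 present → M-35 forms (R3).
D-60 and M-35 present → E-62 forms (R1).
B-21 would need F-14 and Q-30 (R6), but Q-30 never forms.
E-62: reached.
H-49: reached.
F-14: reached.
Reached: E-62, H-49, and F-14 — 3 of the 4.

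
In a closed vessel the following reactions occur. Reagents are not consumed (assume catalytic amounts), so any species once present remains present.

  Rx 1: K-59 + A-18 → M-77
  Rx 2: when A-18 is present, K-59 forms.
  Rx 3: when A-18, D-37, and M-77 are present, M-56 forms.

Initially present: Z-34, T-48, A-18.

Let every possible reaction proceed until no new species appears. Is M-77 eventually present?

A-18 present → K-59 forms (Rx 2).
K-59 and A-18 present → M-77 forms (Rx 1).

Yes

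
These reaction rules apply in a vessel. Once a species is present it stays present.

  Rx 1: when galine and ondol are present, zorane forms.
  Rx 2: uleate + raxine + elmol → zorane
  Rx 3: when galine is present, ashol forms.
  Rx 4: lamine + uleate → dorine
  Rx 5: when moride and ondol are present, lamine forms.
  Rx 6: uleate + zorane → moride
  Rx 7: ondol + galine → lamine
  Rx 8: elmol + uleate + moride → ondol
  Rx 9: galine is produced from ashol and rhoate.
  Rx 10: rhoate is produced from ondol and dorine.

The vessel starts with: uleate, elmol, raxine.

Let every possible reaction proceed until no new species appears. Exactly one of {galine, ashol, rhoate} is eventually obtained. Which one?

uleate, raxine, and elmol present → zorane forms (Rx 2).
uleate and zorane present → moride forms (Rx 6).
elmol, uleate, and moride present → ondol forms (Rx 8).
moride and ondol present → lamine forms (Rx 5).
lamine and uleate present → dorine forms (Rx 4).
ondol and dorine present → rhoate forms (Rx 10).
ashol would need galine (Rx 3), but galine never forms. galine would need ashol and rhoate (Rx 9), but ashol never forms.

rhoate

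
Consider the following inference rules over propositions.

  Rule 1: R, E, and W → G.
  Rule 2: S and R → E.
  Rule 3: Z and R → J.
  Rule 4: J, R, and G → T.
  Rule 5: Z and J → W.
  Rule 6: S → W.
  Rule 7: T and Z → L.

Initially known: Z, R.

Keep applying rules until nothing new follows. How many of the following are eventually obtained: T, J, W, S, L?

2

From Z and R, Rule 3 gives J.
Z and J hold, so W follows (Rule 5).
T would need J, R, and G (Rule 4), but G is never established.
J: reached.
W: reached.
No rule produces S, and it is not given.
L would need T and Z (Rule 7), but T is never established.
Reached: J and W — 2 of the 5.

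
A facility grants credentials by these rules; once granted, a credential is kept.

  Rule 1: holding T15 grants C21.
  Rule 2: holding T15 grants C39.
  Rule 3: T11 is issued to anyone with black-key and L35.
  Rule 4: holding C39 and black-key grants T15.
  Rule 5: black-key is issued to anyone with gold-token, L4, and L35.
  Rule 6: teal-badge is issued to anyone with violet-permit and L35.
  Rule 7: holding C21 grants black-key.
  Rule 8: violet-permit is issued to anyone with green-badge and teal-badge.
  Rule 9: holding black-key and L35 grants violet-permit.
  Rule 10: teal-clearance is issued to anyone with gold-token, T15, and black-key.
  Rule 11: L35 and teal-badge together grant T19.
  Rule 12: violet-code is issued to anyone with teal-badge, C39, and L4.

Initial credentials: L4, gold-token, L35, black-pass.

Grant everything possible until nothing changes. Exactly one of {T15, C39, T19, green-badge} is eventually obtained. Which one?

Holding gold-token, L4, and L35 grants black-key (Rule 5).
Holding black-key and L35 grants violet-permit (Rule 9).
Holding violet-permit and L35 grants teal-badge (Rule 6).
Holding L35 and teal-badge grants T19 (Rule 11).
C39 would need T15 (Rule 2), but T15 is never granted. T15 would need C39 and black-key (Rule 4), but C39 is never granted. No rule produces green-badge, and it is not given.

T19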